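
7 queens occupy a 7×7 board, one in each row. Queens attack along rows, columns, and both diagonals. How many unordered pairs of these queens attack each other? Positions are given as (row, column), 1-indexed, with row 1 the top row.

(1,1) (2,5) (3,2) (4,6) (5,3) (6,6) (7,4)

2

Same column: (4,6)–(6,6) (column 6).
Same diagonal: (1,1)–(6,6) (|1−6| = |1−6| = 5).
Total attacking pairs: 2.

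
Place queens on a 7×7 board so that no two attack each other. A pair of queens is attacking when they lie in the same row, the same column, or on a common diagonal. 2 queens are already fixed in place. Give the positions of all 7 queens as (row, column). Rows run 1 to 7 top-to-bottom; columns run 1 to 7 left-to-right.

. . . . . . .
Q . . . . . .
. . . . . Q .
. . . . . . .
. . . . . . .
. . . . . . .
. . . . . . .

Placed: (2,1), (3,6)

(1,5) (2,1) (3,6) (4,4) (5,2) (6,7) (7,3)

Row 1: attacked by (2,1)→{1,2}; (3,6)→{4,6}. Safe: 3, 5, 7. Place at column 5.
Row 4: attacked by (1,5)→{2,5}; (2,1)→{1,3}; (3,6)→{5,6,7}. Safe: 4. Place at column 4.
Row 5: attacked by (1,5)→{1,5}; (2,1)→{1,4}; (3,6)→{4,6}; (4,4)→{3,4,5}. Safe: 2, 7. Place at column 2.
Row 6: attacked by (1,5)→{5}; (2,1)→{1,5}; (3,6)→{3,6}; (4,4)→{2,4,6}; (5,2)→{1,2,3}. Safe: 7. Place at column 7.
Row 7: attacked by (1,5)→{5}; (2,1)→{1,6}; (3,6)→{2,6}; (4,4)→{1,4,7}; (5,2)→{2,4}; (6,7)→{6,7}. Safe: 3. Place at column 3.
Columns [5, 1, 6, 4, 2, 7, 3], r−c [-4, 1, -3, 0, 3, -1, 4], r+c [6, 3, 9, 8, 7, 13, 10] are all distinct, so no two queens attack.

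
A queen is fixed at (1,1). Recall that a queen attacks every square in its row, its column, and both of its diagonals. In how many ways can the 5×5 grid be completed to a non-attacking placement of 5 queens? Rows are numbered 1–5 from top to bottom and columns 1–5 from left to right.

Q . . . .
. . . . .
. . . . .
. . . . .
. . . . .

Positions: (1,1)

2

Branch on row 2: col 3 → 1; col 4 → 1; col 5 → 0.
Sum: 1 + 1 + 0 = 2.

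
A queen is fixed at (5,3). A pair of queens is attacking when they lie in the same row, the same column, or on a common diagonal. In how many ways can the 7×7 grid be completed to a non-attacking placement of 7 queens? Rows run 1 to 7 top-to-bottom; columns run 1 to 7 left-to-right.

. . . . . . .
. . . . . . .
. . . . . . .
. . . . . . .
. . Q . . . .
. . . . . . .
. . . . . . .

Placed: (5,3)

Branch on row 1: col 1 → 1; col 2 → 1; col 4 → 1; col 5 → 2; col 6 → 1.
Sum: 1 + 1 + 1 + 2 + 1 = 6.

6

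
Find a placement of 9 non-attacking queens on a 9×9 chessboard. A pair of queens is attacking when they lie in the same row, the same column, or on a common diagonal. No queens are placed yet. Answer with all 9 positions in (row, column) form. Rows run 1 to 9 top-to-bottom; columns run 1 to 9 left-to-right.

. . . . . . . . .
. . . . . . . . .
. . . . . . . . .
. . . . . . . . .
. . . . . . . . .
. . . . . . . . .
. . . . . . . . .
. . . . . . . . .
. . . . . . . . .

(1,2) (2,6) (3,3) (4,1) (5,8) (6,4) (7,9) (8,7) (9,5)

Row 1: Safe: 1, 2, 3, 4, 5, 6, 7, 8, 9. Place at column 2.
Row 2: attacked by (1,2)→{1,2,3}. Safe: 4, 5, 6, 7, 8, 9. Place at column 6.
Row 3: attacked by (1,2)→{2,4}; (2,6)→{5,6,7}. Safe: 1, 3, 8, 9. Place at column 3.
Row 4: attacked by (1,2)→{2,5}; (2,6)→{4,6,8}; (3,3)→{2,3,4}. Safe: 1, 7, 9. Place at column 1.
Row 5: attacked by (1,2)→{2,6}; (2,6)→{3,6,9}; (3,3)→{1,3,5}; (4,1)→{1,2}. Safe: 4, 7, 8. Place at column 8.
Row 6: attacked by (1,2)→{2,7}; (2,6)→{2,6}; (3,3)→{3,6}; (4,1)→{1,3}; (5,8)→{7,8,9}. Safe: 4, 5. Place at column 4.
Row 7: attacked by (1,2)→{2,8}; (2,6)→{1,6}; (3,3)→{3,7}; (4,1)→{1,4}; (5,8)→{6,8}; (6,4)→{3,4,5}. Safe: 9. Place at column 9.
Row 8: attacked by (1,2)→{2,9}; (2,6)→{6}; (3,3)→{3,8}; (4,1)→{1,5}; (5,8)→{5,8}; (6,4)→{2,4,6}; (7,9)→{8,9}. Safe: 7. Place at column 7.
Row 9: attacked by (1,2)→{2}; (2,6)→{6}; (3,3)→{3,9}; (4,1)→{1,6}; (5,8)→{4,8}; (6,4)→{1,4,7}; (7,9)→{7,9}; (8,7)→{6,7,8}. Safe: 5. Place at column 5.
Columns [2, 6, 3, 1, 8, 4, 9, 7, 5], r−c [-1, -4, 0, 3, -3, 2, -2, 1, 4], r+c [3, 8, 6, 5, 13, 10, 16, 15, 14] are all distinct, so no two queens attack.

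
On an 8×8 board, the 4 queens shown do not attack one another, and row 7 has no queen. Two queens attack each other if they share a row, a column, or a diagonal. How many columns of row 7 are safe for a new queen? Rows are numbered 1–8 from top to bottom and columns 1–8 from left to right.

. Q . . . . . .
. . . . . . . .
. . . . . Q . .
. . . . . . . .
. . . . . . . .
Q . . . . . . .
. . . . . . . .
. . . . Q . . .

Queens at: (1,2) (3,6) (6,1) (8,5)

2

(1,2) attacks row 7 at column 2 and diagonals 8.
(3,6) attacks row 7 at column 6 and diagonals 2.
(6,1) attacks row 7 at column 1 and diagonals 2.
(8,5) attacks row 7 at column 5 and diagonals 4, 6.
Attacked columns: {1, 2, 4, 5, 6, 8}. Safe: {3, 7}.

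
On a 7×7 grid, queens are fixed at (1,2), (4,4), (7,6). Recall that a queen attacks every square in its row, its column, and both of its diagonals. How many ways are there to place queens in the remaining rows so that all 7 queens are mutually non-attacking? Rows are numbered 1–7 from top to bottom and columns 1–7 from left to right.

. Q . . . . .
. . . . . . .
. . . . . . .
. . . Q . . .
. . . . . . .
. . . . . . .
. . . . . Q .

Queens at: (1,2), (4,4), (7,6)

2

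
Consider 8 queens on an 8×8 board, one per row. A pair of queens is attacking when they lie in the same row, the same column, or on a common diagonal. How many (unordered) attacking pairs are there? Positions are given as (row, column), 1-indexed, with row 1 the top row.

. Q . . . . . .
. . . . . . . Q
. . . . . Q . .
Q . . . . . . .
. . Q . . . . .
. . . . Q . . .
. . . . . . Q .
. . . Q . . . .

0

All columns are distinct and no two queens satisfy |Δrow| = |Δcol|, so no pair attacks.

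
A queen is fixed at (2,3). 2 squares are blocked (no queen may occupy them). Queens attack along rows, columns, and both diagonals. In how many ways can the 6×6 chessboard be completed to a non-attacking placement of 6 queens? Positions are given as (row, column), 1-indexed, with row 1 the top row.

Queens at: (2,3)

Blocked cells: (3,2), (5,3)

Branch on row 1: col 1 → 0; col 5 → 1; col 6 → 0.
Sum: 0 + 1 + 0 = 1.

1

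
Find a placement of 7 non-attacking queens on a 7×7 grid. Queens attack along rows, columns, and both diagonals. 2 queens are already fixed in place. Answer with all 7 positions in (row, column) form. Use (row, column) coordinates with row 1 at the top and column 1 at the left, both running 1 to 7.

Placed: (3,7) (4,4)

Row 1: attacked by (3,7)→{5,7}; (4,4)→{1,4,7}. Safe: 2, 3, 6. Place at column 2.
Row 2: attacked by (1,2)→{1,2,3}; (3,7)→{6,7}; (4,4)→{2,4,6}. Safe: 5. Place at column 5.
Row 5: attacked by (1,2)→{2,6}; (2,5)→{2,5}; (3,7)→{5,7}; (4,4)→{3,4,5}. Safe: 1. Place at column 1.
Row 6: attacked by (1,2)→{2,7}; (2,5)→{1,5}; (3,7)→{4,7}; (4,4)→{2,4,6}; (5,1)→{1,2}. Safe: 3. Place at column 3.
Row 7: attacked by (1,2)→{2}; (2,5)→{5}; (3,7)→{3,7}; (4,4)→{1,4,7}; (5,1)→{1,3}; (6,3)→{2,3,4}. Safe: 6. Place at column 6.
Columns [2, 5, 7, 4, 1, 3, 6], r−c [-1, -3, -4, 0, 4, 3, 1], r+c [3, 7, 10, 8, 6, 9, 13] are all distinct, so no two queens attack.

(1,2) (2,5) (3,7) (4,4) (5,1) (6,3) (7,6)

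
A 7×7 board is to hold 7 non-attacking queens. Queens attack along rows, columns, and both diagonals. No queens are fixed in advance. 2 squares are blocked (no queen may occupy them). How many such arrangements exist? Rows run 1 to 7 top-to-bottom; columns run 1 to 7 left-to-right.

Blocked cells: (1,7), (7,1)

Branch on row 1: col 1 → 4; col 2 → 7; col 3 → 5; col 4 → 5; col 5 → 5; col 6 → 6.
Sum: 4 + 7 + 5 + 5 + 5 + 6 = 32.

32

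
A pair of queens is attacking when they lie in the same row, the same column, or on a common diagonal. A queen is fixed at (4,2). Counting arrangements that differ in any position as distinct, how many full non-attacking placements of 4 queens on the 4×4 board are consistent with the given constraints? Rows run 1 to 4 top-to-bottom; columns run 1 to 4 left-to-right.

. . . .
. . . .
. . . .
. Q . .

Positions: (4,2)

1

Branch on row 1: col 1 → 0; col 3 → 1; col 4 → 0.
Sum: 0 + 1 + 0 = 1.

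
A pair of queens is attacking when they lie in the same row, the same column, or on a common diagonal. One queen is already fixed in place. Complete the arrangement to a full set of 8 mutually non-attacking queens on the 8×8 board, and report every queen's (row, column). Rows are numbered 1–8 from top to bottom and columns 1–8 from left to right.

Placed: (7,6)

Row 1: attacked by (7,6)→{6}. Safe: 1, 2, 3, 4, 5, 7, 8. Place at column 4.
Row 2: attacked by (1,4)→{3,4,5}; (7,6)→{1,6}. Safe: 2, 7, 8. Place at column 7.
Row 3: attacked by (1,4)→{2,4,6}; (2,7)→{6,7,8}; (7,6)→{2,6}. Safe: 1, 3, 5. Place at column 1.
Row 4: attacked by (1,4)→{1,4,7}; (2,7)→{5,7}; (3,1)→{1,2}; (7,6)→{3,6}. Safe: 8. Place at column 8.
Row 5: attacked by (1,4)→{4,8}; (2,7)→{4,7}; (3,1)→{1,3}; (4,8)→{7,8}; (7,6)→{4,6,8}. Safe: 2, 5. Place at column 5.
Row 6: attacked by (1,4)→{4}; (2,7)→{3,7}; (3,1)→{1,4}; (4,8)→{6,8}; (5,5)→{4,5,6}; (7,6)→{5,6,7}. Safe: 2. Place at column 2.
Row 8: attacked by (1,4)→{4}; (2,7)→{1,7}; (3,1)→{1,6}; (4,8)→{4,8}; (5,5)→{2,5,8}; (6,2)→{2,4}; (7,6)→{5,6,7}. Safe: 3. Place at column 3.
Columns [4, 7, 1, 8, 5, 2, 6, 3], r−c [-3, -5, 2, -4, 0, 4, 1, 5], r+c [5, 9, 4, 12, 10, 8, 13, 11] are all distinct, so no two queens attack.

(1,4) (2,7) (3,1) (4,8) (5,5) (6,2) (7,6) (8,3)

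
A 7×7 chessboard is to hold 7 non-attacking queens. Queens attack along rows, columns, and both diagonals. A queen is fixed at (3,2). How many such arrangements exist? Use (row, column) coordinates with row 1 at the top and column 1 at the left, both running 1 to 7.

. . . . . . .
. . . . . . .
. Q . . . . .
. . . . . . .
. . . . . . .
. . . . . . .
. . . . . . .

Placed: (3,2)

Branch on row 1: col 1 → 1; col 3 → 2; col 5 → 2; col 6 → 1; col 7 → 0.
Sum: 1 + 2 + 2 + 1 + 0 = 6.

6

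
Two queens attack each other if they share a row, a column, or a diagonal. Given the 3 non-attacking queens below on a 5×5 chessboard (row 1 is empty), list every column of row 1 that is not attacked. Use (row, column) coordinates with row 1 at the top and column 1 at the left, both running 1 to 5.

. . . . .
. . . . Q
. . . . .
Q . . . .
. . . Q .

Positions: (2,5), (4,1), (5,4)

(2,5) attacks row 1 at column 5 and diagonals 4.
(4,1) attacks row 1 at column 1 and diagonals 4.
(5,4) attacks row 1 at column 4.
Attacked columns: {1, 4, 5}. Safe: {2, 3}.

columns 2, 3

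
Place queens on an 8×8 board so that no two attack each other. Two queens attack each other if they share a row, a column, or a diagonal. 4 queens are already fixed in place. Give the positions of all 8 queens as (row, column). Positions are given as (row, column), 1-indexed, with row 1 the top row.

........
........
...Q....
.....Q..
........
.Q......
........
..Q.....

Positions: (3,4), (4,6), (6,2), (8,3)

Row 1: attacked by (3,4)→{2,4,6}; (4,6)→{3,6}; (6,2)→{2,7}; (8,3)→{3}. Safe: 1, 5, 8. Place at column 5.
Row 2: attacked by (1,5)→{4,5,6}; (3,4)→{3,4,5}; (4,6)→{4,6,8}; (6,2)→{2,6}; (8,3)→{3}. Safe: 1, 7. Place at column 1.
Row 5: attacked by (1,5)→{1,5}; (2,1)→{1,4}; (3,4)→{2,4,6}; (4,6)→{5,6,7}; (6,2)→{1,2,3}; (8,3)→{3,6}. Safe: 8. Place at column 8.
Row 7: attacked by (1,5)→{5}; (2,1)→{1,6}; (3,4)→{4,8}; (4,6)→{3,6}; (5,8)→{6,8}; (6,2)→{1,2,3}; (8,3)→{2,3,4}. Safe: 7. Place at column 7.
Columns [5, 1, 4, 6, 8, 2, 7, 3], r−c [-4, 1, -1, -2, -3, 4, 0, 5], r+c [6, 3, 7, 10, 13, 8, 14, 11] are all distinct, so no two queens attack.

(1,5) (2,1) (3,4) (4,6) (5,8) (6,2) (7,7) (8,3)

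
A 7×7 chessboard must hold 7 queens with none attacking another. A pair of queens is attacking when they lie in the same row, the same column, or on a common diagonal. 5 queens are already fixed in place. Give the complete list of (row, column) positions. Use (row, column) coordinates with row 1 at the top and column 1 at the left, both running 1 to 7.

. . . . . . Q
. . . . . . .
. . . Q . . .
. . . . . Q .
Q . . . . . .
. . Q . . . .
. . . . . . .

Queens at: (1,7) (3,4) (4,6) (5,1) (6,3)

(1,7) (2,2) (3,4) (4,6) (5,1) (6,3) (7,5)

Row 2: attacked by (1,7)→{6,7}; (3,4)→{3,4,5}; (4,6)→{4,6}; (5,1)→{1,4}; (6,3)→{3,7}. Safe: 2. Place at column 2.
Row 7: attacked by (1,7)→{1,7}; (2,2)→{2,7}; (3,4)→{4}; (4,6)→{3,6}; (5,1)→{1,3}; (6,3)→{2,3,4}. Safe: 5. Place at column 5.
Columns [7, 2, 4, 6, 1, 3, 5], r−c [-6, 0, -1, -2, 4, 3, 2], r+c [8, 4, 7, 10, 6, 9, 12] are all distinct, so no two queens attack.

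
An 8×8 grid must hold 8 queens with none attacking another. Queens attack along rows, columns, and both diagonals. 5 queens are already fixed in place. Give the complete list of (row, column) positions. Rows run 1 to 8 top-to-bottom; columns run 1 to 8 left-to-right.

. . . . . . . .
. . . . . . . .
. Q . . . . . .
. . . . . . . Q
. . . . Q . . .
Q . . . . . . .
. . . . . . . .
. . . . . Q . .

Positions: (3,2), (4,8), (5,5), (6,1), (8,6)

Row 1: attacked by (3,2)→{2,4}; (4,8)→{5,8}; (5,5)→{1,5}; (6,1)→{1,6}; (8,6)→{6}. Safe: 3, 7. Place at column 3.
Row 2: attacked by (1,3)→{2,3,4}; (3,2)→{1,2,3}; (4,8)→{6,8}; (5,5)→{2,5,8}; (6,1)→{1,5}; (8,6)→{6}. Safe: 7. Place at column 7.
Row 7: attacked by (1,3)→{3}; (2,7)→{2,7}; (3,2)→{2,6}; (4,8)→{5,8}; (5,5)→{3,5,7}; (6,1)→{1,2}; (8,6)→{5,6,7}. Safe: 4. Place at column 4.
Columns [3, 7, 2, 8, 5, 1, 4, 6], r−c [-2, -5, 1, -4, 0, 5, 3, 2], r+c [4, 9, 5, 12, 10, 7, 11, 14] are all distinct, so no two queens attack.

(1,3) (2,7) (3,2) (4,8) (5,5) (6,1) (7,4) (8,6)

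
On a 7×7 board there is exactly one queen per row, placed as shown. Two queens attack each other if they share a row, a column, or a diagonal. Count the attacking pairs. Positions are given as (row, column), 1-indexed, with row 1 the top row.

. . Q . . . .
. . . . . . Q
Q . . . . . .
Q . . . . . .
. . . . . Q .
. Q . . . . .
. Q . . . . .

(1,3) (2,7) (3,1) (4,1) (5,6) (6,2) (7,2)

4

Same column: (3,1)–(4,1) (column 1); (6,2)–(7,2) (column 2).
Same diagonal: (1,3)–(3,1) (|1−3| = |3−1| = 2); (2,7)–(7,2) (|2−7| = |7−2| = 5).
Total attacking pairs: 4.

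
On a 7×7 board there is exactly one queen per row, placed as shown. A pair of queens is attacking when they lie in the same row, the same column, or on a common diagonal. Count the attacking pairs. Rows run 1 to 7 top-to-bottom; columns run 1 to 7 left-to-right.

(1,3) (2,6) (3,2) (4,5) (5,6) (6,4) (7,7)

Same column: (2,6)–(5,6) (column 6).
Same diagonal: (4,5)–(5,6) (|4−5| = |5−6| = 1).
Total attacking pairs: 2.

2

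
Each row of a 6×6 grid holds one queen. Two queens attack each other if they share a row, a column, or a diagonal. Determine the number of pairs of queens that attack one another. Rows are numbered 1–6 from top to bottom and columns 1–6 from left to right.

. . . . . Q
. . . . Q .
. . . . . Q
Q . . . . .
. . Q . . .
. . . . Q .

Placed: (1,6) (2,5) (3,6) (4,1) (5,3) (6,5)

4

Same column: (1,6)–(3,6) (column 6); (2,5)–(6,5) (column 5).
Same diagonal: (1,6)–(2,5) (|1−2| = |6−5| = 1); (2,5)–(3,6) (|2−3| = |5−6| = 1).
Total attacking pairs: 4.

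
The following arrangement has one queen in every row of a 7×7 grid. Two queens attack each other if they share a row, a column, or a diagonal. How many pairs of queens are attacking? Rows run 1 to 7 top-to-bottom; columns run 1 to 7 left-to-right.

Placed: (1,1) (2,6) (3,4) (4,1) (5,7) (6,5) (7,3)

Same column: (1,1)–(4,1) (column 1).
Total attacking pairs: 1.

1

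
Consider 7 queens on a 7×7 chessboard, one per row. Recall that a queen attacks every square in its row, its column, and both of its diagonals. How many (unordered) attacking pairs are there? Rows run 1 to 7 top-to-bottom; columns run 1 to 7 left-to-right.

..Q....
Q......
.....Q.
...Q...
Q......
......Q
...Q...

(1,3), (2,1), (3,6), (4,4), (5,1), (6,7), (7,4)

Same column: (2,1)–(5,1) (column 1); (4,4)–(7,4) (column 4).
Total attacking pairs: 2.

2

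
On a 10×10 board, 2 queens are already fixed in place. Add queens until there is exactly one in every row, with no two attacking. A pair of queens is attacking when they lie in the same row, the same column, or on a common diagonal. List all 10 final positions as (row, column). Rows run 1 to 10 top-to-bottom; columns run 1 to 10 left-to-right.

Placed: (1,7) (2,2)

(1,7) (2,2) (3,6) (4,1) (5,10) (6,5) (7,3) (8,9) (9,4) (10,8)

Row 3: attacked by (1,7)→{5,7,9}; (2,2)→{1,2,3}. Safe: 4, 6, 8, 10. Place at column 6.
Row 4: attacked by (1,7)→{4,7,10}; (2,2)→{2,4}; (3,6)→{5,6,7}. Safe: 1, 3, 8, 9. Place at column 1.
Row 5: attacked by (1,7)→{3,7}; (2,2)→{2,5}; (3,6)→{4,6,8}; (4,1)→{1,2}. Safe: 9, 10. Place at column 10.
Row 6: attacked by (1,7)→{2,7}; (2,2)→{2,6}; (3,6)→{3,6,9}; (4,1)→{1,3}; (5,10)→{9,10}. Safe: 4, 5, 8. Place at column 5.
Row 7: attacked by (1,7)→{1,7}; (2,2)→{2,7}; (3,6)→{2,6,10}; (4,1)→{1,4}; (5,10)→{8,10}; (6,5)→{4,5,6}. Safe: 3, 9. Place at column 3.
Row 8: attacked by (1,7)→{7}; (2,2)→{2,8}; (3,6)→{1,6}; (4,1)→{1,5}; (5,10)→{7,10}; (6,5)→{3,5,7}; (7,3)→{2,3,4}. Safe: 9. Place at column 9.
Row 9: attacked by (1,7)→{7}; (2,2)→{2,9}; (3,6)→{6}; (4,1)→{1,6}; (5,10)→{6,10}; (6,5)→{2,5,8}; (7,3)→{1,3,5}; (8,9)→{8,9,10}. Safe: 4. Place at column 4.
Row 10: attacked by (1,7)→{7}; (2,2)→{2,10}; (3,6)→{6}; (4,1)→{1,7}; (5,10)→{5,10}; (6,5)→{1,5,9}; (7,3)→{3,6}; (8,9)→{7,9}; (9,4)→{3,4,5}. Safe: 8. Place at column 8.
Columns [7, 2, 6, 1, 10, 5, 3, 9, 4, 8], r−c [-6, 0, -3, 3, -5, 1, 4, -1, 5, 2], r+c [8, 4, 9, 5, 15, 11, 10, 17, 13, 18] are all distinct, so no two queens attack.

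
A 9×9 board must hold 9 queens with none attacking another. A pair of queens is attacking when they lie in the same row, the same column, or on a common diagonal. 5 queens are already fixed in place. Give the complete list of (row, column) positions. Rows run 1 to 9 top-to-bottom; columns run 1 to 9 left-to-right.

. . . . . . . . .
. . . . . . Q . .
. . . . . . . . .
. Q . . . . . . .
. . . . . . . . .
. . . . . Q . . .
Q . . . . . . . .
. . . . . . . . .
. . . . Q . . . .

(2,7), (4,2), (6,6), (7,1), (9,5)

Row 1: attacked by (2,7)→{6,7,8}; (4,2)→{2,5}; (6,6)→{1,6}; (7,1)→{1,7}; (9,5)→{5}. Safe: 3, 4, 9. Place at column 9.
Row 3: attacked by (1,9)→{7,9}; (2,7)→{6,7,8}; (4,2)→{1,2,3}; (6,6)→{3,6,9}; (7,1)→{1,5}; (9,5)→{5}. Safe: 4. Place at column 4.
Row 5: attacked by (1,9)→{5,9}; (2,7)→{4,7}; (3,4)→{2,4,6}; (4,2)→{1,2,3}; (6,6)→{5,6,7}; (7,1)→{1,3}; (9,5)→{1,5,9}. Safe: 8. Place at column 8.
Row 8: attacked by (1,9)→{2,9}; (2,7)→{1,7}; (3,4)→{4,9}; (4,2)→{2,6}; (5,8)→{5,8}; (6,6)→{4,6,8}; (7,1)→{1,2}; (9,5)→{4,5,6}. Safe: 3. Place at column 3.
Columns [9, 7, 4, 2, 8, 6, 1, 3, 5], r−c [-8, -5, -1, 2, -3, 0, 6, 5, 4], r+c [10, 9, 7, 6, 13, 12, 8, 11, 14] are all distinct, so no two queens attack.

(1,9) (2,7) (3,4) (4,2) (5,8) (6,6) (7,1) (8,3) (9,5)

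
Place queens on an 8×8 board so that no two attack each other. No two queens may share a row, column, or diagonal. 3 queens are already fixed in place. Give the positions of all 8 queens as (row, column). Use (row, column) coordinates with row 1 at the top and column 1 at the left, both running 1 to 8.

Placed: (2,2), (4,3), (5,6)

(1,4) (2,2) (3,7) (4,3) (5,6) (6,8) (7,5) (8,1)

Row 1: attacked by (2,2)→{1,2,3}; (4,3)→{3,6}; (5,6)→{2,6}. Safe: 4, 5, 7, 8. Place at column 4.
Row 3: attacked by (1,4)→{2,4,6}; (2,2)→{1,2,3}; (4,3)→{2,3,4}; (5,6)→{4,6,8}. Safe: 5, 7. Place at column 7.
Row 6: attacked by (1,4)→{4}; (2,2)→{2,6}; (3,7)→{4,7}; (4,3)→{1,3,5}; (5,6)→{5,6,7}. Safe: 8. Place at column 8.
Row 7: attacked by (1,4)→{4}; (2,2)→{2,7}; (3,7)→{3,7}; (4,3)→{3,6}; (5,6)→{4,6,8}; (6,8)→{7,8}. Safe: 1, 5. Place at column 5.
Row 8: attacked by (1,4)→{4}; (2,2)→{2,8}; (3,7)→{2,7}; (4,3)→{3,7}; (5,6)→{3,6}; (6,8)→{6,8}; (7,5)→{4,5,6}. Safe: 1. Place at column 1.
Columns [4, 2, 7, 3, 6, 8, 5, 1], r−c [-3, 0, -4, 1, -1, -2, 2, 7], r+c [5, 4, 10, 7, 11, 14, 12, 9] are all distinct, so no two queens attack.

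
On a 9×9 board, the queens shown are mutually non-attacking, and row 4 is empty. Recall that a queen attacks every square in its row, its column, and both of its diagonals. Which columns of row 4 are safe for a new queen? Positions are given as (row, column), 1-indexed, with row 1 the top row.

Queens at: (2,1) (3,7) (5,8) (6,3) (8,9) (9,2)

columns 4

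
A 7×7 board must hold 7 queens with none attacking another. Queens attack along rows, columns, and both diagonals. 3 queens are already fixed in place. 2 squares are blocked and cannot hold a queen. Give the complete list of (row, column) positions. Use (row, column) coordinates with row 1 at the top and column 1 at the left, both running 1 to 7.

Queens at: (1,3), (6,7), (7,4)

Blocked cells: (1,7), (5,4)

(1,3) (2,1) (3,6) (4,2) (5,5) (6,7) (7,4)

Row 2: attacked by (1,3)→{2,3,4}; (6,7)→{3,7}; (7,4)→{4}. Safe: 1, 5, 6. Place at column 1.
Row 3: attacked by (1,3)→{1,3,5}; (2,1)→{1,2}; (6,7)→{4,7}; (7,4)→{4}. Safe: 6. Place at column 6.
Row 4: attacked by (1,3)→{3,6}; (2,1)→{1,3}; (3,6)→{5,6,7}; (6,7)→{5,7}; (7,4)→{1,4,7}. Safe: 2. Place at column 2.
Row 5: attacked by (1,3)→{3,7}; (2,1)→{1,4}; (3,6)→{4,6}; (4,2)→{1,2,3}; (6,7)→{6,7}; (7,4)→{2,4,6}. Blocked: 4. Safe: 5. Place at column 5.
Columns [3, 1, 6, 2, 5, 7, 4], r−c [-2, 1, -3, 2, 0, -1, 3], r+c [4, 3, 9, 6, 10, 13, 11] are all distinct, so no two queens attack.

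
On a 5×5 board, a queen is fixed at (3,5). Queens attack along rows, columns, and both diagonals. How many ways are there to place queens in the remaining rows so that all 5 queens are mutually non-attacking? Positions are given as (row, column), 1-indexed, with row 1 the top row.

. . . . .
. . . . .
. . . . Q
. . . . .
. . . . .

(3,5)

Branch on row 1: col 1 → 1; col 2 → 0; col 4 → 1.
Sum: 1 + 0 + 1 = 2.

2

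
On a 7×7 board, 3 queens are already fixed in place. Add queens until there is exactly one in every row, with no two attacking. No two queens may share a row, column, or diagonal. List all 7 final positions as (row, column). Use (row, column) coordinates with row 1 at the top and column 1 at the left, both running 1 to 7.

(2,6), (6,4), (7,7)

(1,3) (2,6) (3,2) (4,5) (5,1) (6,4) (7,7)

Row 1: attacked by (2,6)→{5,6,7}; (6,4)→{4}; (7,7)→{1,7}. Safe: 2, 3. Place at column 3.
Row 3: attacked by (1,3)→{1,3,5}; (2,6)→{5,6,7}; (6,4)→{1,4,7}; (7,7)→{3,7}. Safe: 2. Place at column 2.
Row 4: attacked by (1,3)→{3,6}; (2,6)→{4,6}; (3,2)→{1,2,3}; (6,4)→{2,4,6}; (7,7)→{4,7}. Safe: 5. Place at column 5.
Row 5: attacked by (1,3)→{3,7}; (2,6)→{3,6}; (3,2)→{2,4}; (4,5)→{4,5,6}; (6,4)→{3,4,5}; (7,7)→{5,7}. Safe: 1. Place at column 1.
Columns [3, 6, 2, 5, 1, 4, 7], r−c [-2, -4, 1, -1, 4, 2, 0], r+c [4, 8, 5, 9, 6, 10, 14] are all distinct, so no two queens attack.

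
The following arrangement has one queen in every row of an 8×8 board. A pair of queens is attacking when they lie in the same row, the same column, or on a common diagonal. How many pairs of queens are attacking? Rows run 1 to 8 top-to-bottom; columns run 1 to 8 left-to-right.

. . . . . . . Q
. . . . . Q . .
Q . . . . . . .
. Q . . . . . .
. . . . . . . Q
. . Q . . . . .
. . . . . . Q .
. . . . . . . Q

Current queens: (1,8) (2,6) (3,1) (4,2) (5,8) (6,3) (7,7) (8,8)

6

Same column: (1,8)–(5,8) (column 8); (1,8)–(8,8) (column 8); (5,8)–(8,8) (column 8).
Same diagonal: (1,8)–(6,3) (|1−6| = |8−3| = 5); (3,1)–(4,2) (|3−4| = |1−2| = 1); (7,7)–(8,8) (|7−8| = |7−8| = 1).
Total attacking pairs: 6.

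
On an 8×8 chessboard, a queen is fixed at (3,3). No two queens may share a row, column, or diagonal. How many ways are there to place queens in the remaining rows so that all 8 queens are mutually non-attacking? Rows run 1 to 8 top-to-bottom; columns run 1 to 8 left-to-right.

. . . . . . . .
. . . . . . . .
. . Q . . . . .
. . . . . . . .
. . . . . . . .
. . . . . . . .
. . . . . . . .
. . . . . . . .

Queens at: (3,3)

Branch on row 1: col 2 → 1; col 4 → 1; col 6 → 0; col 7 → 2; col 8 → 0.
Sum: 1 + 1 + 0 + 2 + 0 = 4.

4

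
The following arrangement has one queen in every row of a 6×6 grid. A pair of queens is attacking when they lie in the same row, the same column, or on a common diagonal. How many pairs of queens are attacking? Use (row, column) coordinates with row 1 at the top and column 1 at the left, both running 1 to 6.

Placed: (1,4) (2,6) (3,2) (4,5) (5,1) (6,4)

2

Same column: (1,4)–(6,4) (column 4).
Same diagonal: (1,4)–(3,2) (|1−3| = |4−2| = 2).
Total attacking pairs: 2.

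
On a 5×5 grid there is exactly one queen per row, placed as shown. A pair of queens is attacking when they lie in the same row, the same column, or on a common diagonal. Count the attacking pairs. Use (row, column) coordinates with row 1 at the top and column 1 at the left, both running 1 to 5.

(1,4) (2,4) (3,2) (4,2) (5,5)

4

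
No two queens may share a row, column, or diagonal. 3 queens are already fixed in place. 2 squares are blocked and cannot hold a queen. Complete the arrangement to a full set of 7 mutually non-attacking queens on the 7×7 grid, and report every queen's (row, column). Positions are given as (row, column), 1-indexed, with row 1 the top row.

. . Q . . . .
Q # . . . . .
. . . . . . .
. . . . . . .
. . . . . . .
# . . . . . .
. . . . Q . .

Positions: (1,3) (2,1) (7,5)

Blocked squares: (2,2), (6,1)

Row 3: attacked by (1,3)→{1,3,5}; (2,1)→{1,2}; (7,5)→{1,5}. Safe: 4, 6, 7. Place at column 6.
Row 4: attacked by (1,3)→{3,6}; (2,1)→{1,3}; (3,6)→{5,6,7}; (7,5)→{2,5}. Safe: 4. Place at column 4.
Row 5: attacked by (1,3)→{3,7}; (2,1)→{1,4}; (3,6)→{4,6}; (4,4)→{3,4,5}; (7,5)→{3,5,7}. Safe: 2. Place at column 2.
Row 6: attacked by (1,3)→{3}; (2,1)→{1,5}; (3,6)→{3,6}; (4,4)→{2,4,6}; (5,2)→{1,2,3}; (7,5)→{4,5,6}. Blocked: 1. Safe: 7. Place at column 7.
Columns [3, 1, 6, 4, 2, 7, 5], r−c [-2, 1, -3, 0, 3, -1, 2], r+c [4, 3, 9, 8, 7, 13, 12] are all distinct, so no two queens attack.

(1,3) (2,1) (3,6) (4,4) (5,2) (6,7) (7,5)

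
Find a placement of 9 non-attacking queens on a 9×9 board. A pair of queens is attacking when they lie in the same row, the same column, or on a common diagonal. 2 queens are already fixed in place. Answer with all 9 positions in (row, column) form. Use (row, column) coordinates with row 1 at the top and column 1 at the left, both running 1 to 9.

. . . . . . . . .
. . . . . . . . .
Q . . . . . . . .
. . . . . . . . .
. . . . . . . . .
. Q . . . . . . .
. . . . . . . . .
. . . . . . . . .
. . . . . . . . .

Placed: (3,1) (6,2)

(1,6) (2,8) (3,1) (4,7) (5,4) (6,2) (7,9) (8,5) (9,3)

Row 1: attacked by (3,1)→{1,3}; (6,2)→{2,7}. Safe: 4, 5, 6, 8, 9. Place at column 6.
Row 2: attacked by (1,6)→{5,6,7}; (3,1)→{1,2}; (6,2)→{2,6}. Safe: 3, 4, 8, 9. Place at column 8.
Row 4: attacked by (1,6)→{3,6,9}; (2,8)→{6,8}; (3,1)→{1,2}; (6,2)→{2,4}. Safe: 5, 7. Place at column 7.
Row 5: attacked by (1,6)→{2,6}; (2,8)→{5,8}; (3,1)→{1,3}; (4,7)→{6,7,8}; (6,2)→{1,2,3}. Safe: 4, 9. Place at column 4.
Row 7: attacked by (1,6)→{6}; (2,8)→{3,8}; (3,1)→{1,5}; (4,7)→{4,7}; (5,4)→{2,4,6}; (6,2)→{1,2,3}. Safe: 9. Place at column 9.
Row 8: attacked by (1,6)→{6}; (2,8)→{2,8}; (3,1)→{1,6}; (4,7)→{3,7}; (5,4)→{1,4,7}; (6,2)→{2,4}; (7,9)→{8,9}. Safe: 5. Place at column 5.
Row 9: attacked by (1,6)→{6}; (2,8)→{1,8}; (3,1)→{1,7}; (4,7)→{2,7}; (5,4)→{4,8}; (6,2)→{2,5}; (7,9)→{7,9}; (8,5)→{4,5,6}. Safe: 3. Place at column 3.
Columns [6, 8, 1, 7, 4, 2, 9, 5, 3], r−c [-5, -6, 2, -3, 1, 4, -2, 3, 6], r+c [7, 10, 4, 11, 9, 8, 16, 13, 12] are all distinct, so no two queens attack.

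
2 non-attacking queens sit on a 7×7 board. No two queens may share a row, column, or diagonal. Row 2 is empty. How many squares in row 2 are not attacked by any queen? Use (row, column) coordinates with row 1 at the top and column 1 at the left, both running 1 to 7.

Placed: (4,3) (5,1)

3

(4,3) attacks row 2 at column 3 and diagonals 1, 5.
(5,1) attacks row 2 at column 1 and diagonals 4.
Attacked columns: {1, 3, 4, 5}. Safe: {2, 6, 7}.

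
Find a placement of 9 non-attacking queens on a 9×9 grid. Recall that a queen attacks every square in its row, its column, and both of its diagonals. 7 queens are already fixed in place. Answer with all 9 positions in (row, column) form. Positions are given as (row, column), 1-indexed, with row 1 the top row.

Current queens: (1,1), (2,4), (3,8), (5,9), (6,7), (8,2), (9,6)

Row 4: attacked by (1,1)→{1,4}; (2,4)→{2,4,6}; (3,8)→{7,8,9}; (5,9)→{8,9}; (6,7)→{5,7,9}; (8,2)→{2,6}; (9,6)→{1,6}. Safe: 3. Place at column 3.
Row 7: attacked by (1,1)→{1,7}; (2,4)→{4,9}; (3,8)→{4,8}; (4,3)→{3,6}; (5,9)→{7,9}; (6,7)→{6,7,8}; (8,2)→{1,2,3}; (9,6)→{4,6,8}. Safe: 5. Place at column 5.
Columns [1, 4, 8, 3, 9, 7, 5, 2, 6], r−c [0, -2, -5, 1, -4, -1, 2, 6, 3], r+c [2, 6, 11, 7, 14, 13, 12, 10, 15] are all distinct, so no two queens attack.

(1,1) (2,4) (3,8) (4,3) (5,9) (6,7) (7,5) (8,2) (9,6)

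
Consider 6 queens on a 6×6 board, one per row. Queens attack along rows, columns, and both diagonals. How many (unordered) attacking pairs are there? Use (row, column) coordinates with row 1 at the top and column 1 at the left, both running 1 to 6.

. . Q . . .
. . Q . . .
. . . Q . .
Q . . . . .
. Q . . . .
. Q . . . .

Same column: (1,3)–(2,3) (column 3); (5,2)–(6,2) (column 2).
Same diagonal: (2,3)–(3,4) (|2−3| = |3−4| = 1); (2,3)–(4,1) (|2−4| = |3−1| = 2); (3,4)–(5,2) (|3−5| = |4−2| = 2); (4,1)–(5,2) (|4−5| = |1−2| = 1).
Total attacking pairs: 6.

6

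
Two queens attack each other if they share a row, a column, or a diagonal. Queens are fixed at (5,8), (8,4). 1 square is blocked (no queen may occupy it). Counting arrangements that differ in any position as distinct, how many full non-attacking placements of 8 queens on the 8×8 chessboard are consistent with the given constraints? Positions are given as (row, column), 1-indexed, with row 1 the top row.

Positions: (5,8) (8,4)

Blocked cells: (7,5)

Branch on row 1: col 1 → 0; col 2 → 1; col 3 → 1; col 5 → 0; col 6 → 2; col 7 → 1.
Sum: 0 + 1 + 1 + 0 + 2 + 1 = 5.

5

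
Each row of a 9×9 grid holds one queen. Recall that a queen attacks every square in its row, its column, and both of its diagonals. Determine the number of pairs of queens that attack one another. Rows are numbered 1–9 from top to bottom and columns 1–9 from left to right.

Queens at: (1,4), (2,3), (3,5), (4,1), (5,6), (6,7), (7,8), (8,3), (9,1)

12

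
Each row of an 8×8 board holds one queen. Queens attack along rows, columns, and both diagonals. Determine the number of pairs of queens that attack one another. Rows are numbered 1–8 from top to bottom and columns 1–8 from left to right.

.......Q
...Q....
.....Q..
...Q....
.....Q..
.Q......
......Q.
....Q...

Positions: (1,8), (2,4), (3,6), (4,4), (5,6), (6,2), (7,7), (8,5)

5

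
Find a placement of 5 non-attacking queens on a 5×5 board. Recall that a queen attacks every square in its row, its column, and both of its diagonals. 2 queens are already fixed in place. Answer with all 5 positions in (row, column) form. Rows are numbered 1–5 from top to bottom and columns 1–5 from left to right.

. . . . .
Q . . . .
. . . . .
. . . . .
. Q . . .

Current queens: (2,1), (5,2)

(1,4) (2,1) (3,3) (4,5) (5,2)

Row 1: attacked by (2,1)→{1,2}; (5,2)→{2}. Safe: 3, 4, 5. Place at column 4.
Row 3: attacked by (1,4)→{2,4}; (2,1)→{1,2}; (5,2)→{2,4}. Safe: 3, 5. Place at column 3.
Row 4: attacked by (1,4)→{1,4}; (2,1)→{1,3}; (3,3)→{2,3,4}; (5,2)→{1,2,3}. Safe: 5. Place at column 5.
Columns [4, 1, 3, 5, 2], r−c [-3, 1, 0, -1, 3], r+c [5, 3, 6, 9, 7] are all distinct, so no two queens attack.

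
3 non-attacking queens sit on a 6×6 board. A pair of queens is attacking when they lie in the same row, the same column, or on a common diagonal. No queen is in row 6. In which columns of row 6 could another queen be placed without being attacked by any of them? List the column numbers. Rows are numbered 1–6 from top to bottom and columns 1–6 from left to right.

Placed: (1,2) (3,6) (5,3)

columns 1, 5

(1,2) attacks row 6 at column 2.
(3,6) attacks row 6 at column 6 and diagonals 3.
(5,3) attacks row 6 at column 3 and diagonals 2, 4.
Attacked columns: {2, 3, 4, 6}. Safe: {1, 5}.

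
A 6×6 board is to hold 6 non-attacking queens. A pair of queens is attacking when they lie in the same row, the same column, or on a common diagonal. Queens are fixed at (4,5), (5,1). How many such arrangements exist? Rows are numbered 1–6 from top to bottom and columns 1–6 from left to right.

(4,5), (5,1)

Branch on row 1: col 3 → 1; col 4 → 0; col 6 → 0.
Sum: 1 + 0 + 0 = 1.

1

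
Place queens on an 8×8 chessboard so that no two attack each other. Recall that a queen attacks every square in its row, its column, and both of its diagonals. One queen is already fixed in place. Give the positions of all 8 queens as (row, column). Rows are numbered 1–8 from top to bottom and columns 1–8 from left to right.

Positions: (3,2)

(1,3) (2,7) (3,2) (4,8) (5,6) (6,4) (7,1) (8,5)

Row 1: attacked by (3,2)→{2,4}. Safe: 1, 3, 5, 6, 7, 8. Place at column 3.
Row 2: attacked by (1,3)→{2,3,4}; (3,2)→{1,2,3}. Safe: 5, 6, 7, 8. Place at column 7.
Row 4: attacked by (1,3)→{3,6}; (2,7)→{5,7}; (3,2)→{1,2,3}. Safe: 4, 8. Place at column 8.
Row 5: attacked by (1,3)→{3,7}; (2,7)→{4,7}; (3,2)→{2,4}; (4,8)→{7,8}. Safe: 1, 5, 6. Place at column 6.
Row 6: attacked by (1,3)→{3,8}; (2,7)→{3,7}; (3,2)→{2,5}; (4,8)→{6,8}; (5,6)→{5,6,7}. Safe: 1, 4. Place at column 4.
Row 7: attacked by (1,3)→{3}; (2,7)→{2,7}; (3,2)→{2,6}; (4,8)→{5,8}; (5,6)→{4,6,8}; (6,4)→{3,4,5}. Safe: 1. Place at column 1.
Row 8: attacked by (1,3)→{3}; (2,7)→{1,7}; (3,2)→{2,7}; (4,8)→{4,8}; (5,6)→{3,6}; (6,4)→{2,4,6}; (7,1)→{1,2}. Safe: 5. Place at column 5.
Columns [3, 7, 2, 8, 6, 4, 1, 5], r−c [-2, -5, 1, -4, -1, 2, 6, 3], r+c [4, 9, 5, 12, 11, 10, 8, 13] are all distinct, so no two queens attack.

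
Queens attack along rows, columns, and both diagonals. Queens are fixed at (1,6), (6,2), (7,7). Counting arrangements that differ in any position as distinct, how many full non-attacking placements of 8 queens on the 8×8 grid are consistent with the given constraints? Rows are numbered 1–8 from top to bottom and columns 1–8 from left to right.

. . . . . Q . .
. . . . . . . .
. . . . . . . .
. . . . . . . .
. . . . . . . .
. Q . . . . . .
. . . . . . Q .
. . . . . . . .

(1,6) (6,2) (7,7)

2

Branch on row 2: col 1 → 0; col 3 → 1; col 4 → 1; col 8 → 0.
Sum: 0 + 1 + 1 + 0 = 2.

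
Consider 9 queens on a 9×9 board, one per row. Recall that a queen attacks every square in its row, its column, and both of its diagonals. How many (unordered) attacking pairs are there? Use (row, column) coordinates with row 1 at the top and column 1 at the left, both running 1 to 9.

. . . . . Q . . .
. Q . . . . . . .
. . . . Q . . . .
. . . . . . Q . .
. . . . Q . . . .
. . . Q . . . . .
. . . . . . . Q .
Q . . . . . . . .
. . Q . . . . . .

Same column: (3,5)–(5,5) (column 5).
Same diagonal: (2,2)–(5,5) (|2−5| = |2−5| = 3); (5,5)–(6,4) (|5−6| = |5−4| = 1).
Total attacking pairs: 3.

3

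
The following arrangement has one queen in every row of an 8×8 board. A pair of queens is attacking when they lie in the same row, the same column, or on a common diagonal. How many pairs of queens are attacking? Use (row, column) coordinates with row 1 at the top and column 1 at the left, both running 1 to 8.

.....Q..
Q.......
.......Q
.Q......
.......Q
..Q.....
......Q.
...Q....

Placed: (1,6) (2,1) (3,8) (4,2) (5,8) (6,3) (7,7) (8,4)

2

Same column: (3,8)–(5,8) (column 8).
Same diagonal: (1,6)–(3,8) (|1−3| = |6−8| = 2).
Total attacking pairs: 2.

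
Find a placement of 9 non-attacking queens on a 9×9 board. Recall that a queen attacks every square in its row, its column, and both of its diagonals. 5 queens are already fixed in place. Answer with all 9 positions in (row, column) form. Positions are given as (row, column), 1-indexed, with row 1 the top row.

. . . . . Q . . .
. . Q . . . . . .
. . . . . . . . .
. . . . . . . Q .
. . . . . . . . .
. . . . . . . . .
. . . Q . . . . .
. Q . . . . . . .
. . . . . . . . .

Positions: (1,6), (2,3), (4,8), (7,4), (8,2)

(1,6) (2,3) (3,5) (4,8) (5,1) (6,9) (7,4) (8,2) (9,7)

Row 3: attacked by (1,6)→{4,6,8}; (2,3)→{2,3,4}; (4,8)→{7,8,9}; (7,4)→{4,8}; (8,2)→{2,7}. Safe: 1, 5. Place at column 5.
Row 5: attacked by (1,6)→{2,6}; (2,3)→{3,6}; (3,5)→{3,5,7}; (4,8)→{7,8,9}; (7,4)→{2,4,6}; (8,2)→{2,5}. Safe: 1. Place at column 1.
Row 6: attacked by (1,6)→{1,6}; (2,3)→{3,7}; (3,5)→{2,5,8}; (4,8)→{6,8}; (5,1)→{1,2}; (7,4)→{3,4,5}; (8,2)→{2,4}. Safe: 9. Place at column 9.
Row 9: attacked by (1,6)→{6}; (2,3)→{3}; (3,5)→{5}; (4,8)→{3,8}; (5,1)→{1,5}; (6,9)→{6,9}; (7,4)→{2,4,6}; (8,2)→{1,2,3}. Safe: 7. Place at column 7.
Columns [6, 3, 5, 8, 1, 9, 4, 2, 7], r−c [-5, -1, -2, -4, 4, -3, 3, 6, 2], r+c [7, 5, 8, 12, 6, 15, 11, 10, 16] are all distinct, so no two queens attack.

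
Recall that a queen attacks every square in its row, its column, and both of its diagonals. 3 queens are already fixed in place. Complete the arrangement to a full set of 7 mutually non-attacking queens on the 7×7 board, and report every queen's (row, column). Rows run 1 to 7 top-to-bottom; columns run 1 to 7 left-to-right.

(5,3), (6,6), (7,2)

(1,5) (2,1) (3,4) (4,7) (5,3) (6,6) (7,2)

Row 1: attacked by (5,3)→{3,7}; (6,6)→{1,6}; (7,2)→{2}. Safe: 4, 5. Place at column 5.
Row 2: attacked by (1,5)→{4,5,6}; (5,3)→{3,6}; (6,6)→{2,6}; (7,2)→{2,7}. Safe: 1. Place at column 1.
Row 3: attacked by (1,5)→{3,5,7}; (2,1)→{1,2}; (5,3)→{1,3,5}; (6,6)→{3,6}; (7,2)→{2,6}. Safe: 4. Place at column 4.
Row 4: attacked by (1,5)→{2,5}; (2,1)→{1,3}; (3,4)→{3,4,5}; (5,3)→{2,3,4}; (6,6)→{4,6}; (7,2)→{2,5}. Safe: 7. Place at column 7.
Columns [5, 1, 4, 7, 3, 6, 2], r−c [-4, 1, -1, -3, 2, 0, 5], r+c [6, 3, 7, 11, 8, 12, 9] are all distinct, so no two queens attack.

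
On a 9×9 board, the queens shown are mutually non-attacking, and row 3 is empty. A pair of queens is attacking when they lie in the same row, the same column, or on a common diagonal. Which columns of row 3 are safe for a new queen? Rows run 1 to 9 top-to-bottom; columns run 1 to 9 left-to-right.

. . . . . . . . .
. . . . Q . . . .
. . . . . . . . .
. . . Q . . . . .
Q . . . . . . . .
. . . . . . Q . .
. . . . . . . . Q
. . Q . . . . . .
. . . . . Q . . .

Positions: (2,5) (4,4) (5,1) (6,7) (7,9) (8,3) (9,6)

(2,5) attacks row 3 at column 5 and diagonals 4, 6.
(4,4) attacks row 3 at column 4 and diagonals 3, 5.
(5,1) attacks row 3 at column 1 and diagonals 3.
(6,7) attacks row 3 at column 7 and diagonals 4.
(7,9) attacks row 3 at column 9 and diagonals 5.
(8,3) attacks row 3 at column 3 and diagonals 8.
(9,6) attacks row 3 at column 6.
Attacked columns: {1, 3, 4, 5, 6, 7, 8, 9}. Safe: {2}.

columns 2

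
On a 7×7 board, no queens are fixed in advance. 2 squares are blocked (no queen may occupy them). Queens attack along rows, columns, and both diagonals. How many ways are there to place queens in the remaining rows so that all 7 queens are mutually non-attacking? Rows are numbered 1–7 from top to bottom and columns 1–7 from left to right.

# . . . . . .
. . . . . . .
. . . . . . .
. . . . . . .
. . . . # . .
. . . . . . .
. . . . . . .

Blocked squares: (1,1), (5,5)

30

Branch on row 1: col 2 → 6; col 3 → 4; col 4 → 5; col 5 → 6; col 6 → 6; col 7 → 3.
Sum: 6 + 4 + 5 + 6 + 6 + 3 = 30.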